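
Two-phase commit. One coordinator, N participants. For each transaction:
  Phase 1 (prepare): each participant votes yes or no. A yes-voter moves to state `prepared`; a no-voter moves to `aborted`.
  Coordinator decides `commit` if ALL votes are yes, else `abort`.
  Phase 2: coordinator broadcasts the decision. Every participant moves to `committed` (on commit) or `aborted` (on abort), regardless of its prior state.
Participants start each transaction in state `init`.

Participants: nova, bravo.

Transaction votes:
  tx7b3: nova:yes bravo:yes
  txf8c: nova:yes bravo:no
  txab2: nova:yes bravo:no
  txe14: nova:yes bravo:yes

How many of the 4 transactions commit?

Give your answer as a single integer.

tx7b3: all yes -> commit (commits=1)
txf8c: no from bravo -> abort (commits=1)
txab2: no from bravo -> abort (commits=1)
txe14: all yes -> commit (commits=2)

Answer: 2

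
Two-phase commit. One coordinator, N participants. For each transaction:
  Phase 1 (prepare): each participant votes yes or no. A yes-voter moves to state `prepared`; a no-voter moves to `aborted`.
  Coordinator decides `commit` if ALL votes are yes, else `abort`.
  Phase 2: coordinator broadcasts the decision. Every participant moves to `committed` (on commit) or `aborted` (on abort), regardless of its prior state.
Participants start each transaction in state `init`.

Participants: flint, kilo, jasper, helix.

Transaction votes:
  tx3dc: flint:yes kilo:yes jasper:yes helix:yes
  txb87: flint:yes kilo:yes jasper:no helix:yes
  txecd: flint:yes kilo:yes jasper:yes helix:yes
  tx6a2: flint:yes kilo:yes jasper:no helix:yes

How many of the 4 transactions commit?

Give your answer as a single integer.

Answer: 2

Derivation:
tx3dc: all yes -> commit (commits=1)
txb87: no from jasper -> abort (commits=1)
txecd: all yes -> commit (commits=2)
tx6a2: no from jasper -> abort (commits=2)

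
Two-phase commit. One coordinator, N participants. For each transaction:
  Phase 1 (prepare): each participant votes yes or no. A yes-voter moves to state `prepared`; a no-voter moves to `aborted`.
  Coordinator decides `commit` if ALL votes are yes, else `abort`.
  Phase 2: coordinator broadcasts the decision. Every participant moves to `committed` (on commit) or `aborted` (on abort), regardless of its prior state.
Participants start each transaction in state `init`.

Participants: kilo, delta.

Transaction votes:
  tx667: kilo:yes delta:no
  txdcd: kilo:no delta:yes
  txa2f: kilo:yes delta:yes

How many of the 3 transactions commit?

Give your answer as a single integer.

Answer: 1

Derivation:
tx667: no from delta -> abort (commits=0)
txdcd: no from kilo -> abort (commits=0)
txa2f: all yes -> commit (commits=1)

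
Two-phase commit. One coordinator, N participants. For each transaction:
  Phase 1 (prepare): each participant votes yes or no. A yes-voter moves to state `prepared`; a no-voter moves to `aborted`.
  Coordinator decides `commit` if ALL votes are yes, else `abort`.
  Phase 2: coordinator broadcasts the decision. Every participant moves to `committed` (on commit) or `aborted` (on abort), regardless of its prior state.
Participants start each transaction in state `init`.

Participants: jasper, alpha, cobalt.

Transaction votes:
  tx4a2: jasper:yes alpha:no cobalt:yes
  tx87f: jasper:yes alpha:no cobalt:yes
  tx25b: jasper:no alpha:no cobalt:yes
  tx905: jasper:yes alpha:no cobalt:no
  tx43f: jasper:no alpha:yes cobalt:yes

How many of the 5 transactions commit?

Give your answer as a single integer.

tx4a2: no from alpha -> abort (commits=0)
tx87f: no from alpha -> abort (commits=0)
tx25b: no from jasper, alpha -> abort (commits=0)
tx905: no from alpha, cobalt -> abort (commits=0)
tx43f: no from jasper -> abort (commits=0)

Answer: 0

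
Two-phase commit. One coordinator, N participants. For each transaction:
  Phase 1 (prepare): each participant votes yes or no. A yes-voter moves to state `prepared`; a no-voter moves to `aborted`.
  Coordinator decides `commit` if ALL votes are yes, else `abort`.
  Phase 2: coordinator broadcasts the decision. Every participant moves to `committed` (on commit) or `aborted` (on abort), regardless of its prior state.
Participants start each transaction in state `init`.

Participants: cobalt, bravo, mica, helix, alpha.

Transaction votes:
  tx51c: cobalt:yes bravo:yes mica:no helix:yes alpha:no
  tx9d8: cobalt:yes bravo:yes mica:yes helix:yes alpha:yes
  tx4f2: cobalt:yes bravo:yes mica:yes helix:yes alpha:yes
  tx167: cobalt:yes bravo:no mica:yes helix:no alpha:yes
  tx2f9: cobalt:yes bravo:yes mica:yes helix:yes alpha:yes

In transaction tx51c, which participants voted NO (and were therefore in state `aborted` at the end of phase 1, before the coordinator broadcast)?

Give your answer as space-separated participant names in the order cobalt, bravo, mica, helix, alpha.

Txn tx51c phase 1: cobalt yes -> prepared; bravo yes -> prepared; mica no -> aborted; helix yes -> prepared; alpha no -> aborted

Answer: mica alpha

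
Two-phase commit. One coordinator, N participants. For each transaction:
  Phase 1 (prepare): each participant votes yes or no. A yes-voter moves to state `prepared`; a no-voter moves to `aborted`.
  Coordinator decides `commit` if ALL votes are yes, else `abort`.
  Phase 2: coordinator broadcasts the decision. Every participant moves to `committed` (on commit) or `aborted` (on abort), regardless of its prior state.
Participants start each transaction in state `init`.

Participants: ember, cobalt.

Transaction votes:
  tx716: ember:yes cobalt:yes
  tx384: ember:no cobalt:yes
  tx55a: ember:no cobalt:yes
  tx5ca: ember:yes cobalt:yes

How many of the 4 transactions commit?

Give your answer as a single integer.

tx716: all yes -> commit (commits=1)
tx384: no from ember -> abort (commits=1)
tx55a: no from ember -> abort (commits=1)
tx5ca: all yes -> commit (commits=2)

Answer: 2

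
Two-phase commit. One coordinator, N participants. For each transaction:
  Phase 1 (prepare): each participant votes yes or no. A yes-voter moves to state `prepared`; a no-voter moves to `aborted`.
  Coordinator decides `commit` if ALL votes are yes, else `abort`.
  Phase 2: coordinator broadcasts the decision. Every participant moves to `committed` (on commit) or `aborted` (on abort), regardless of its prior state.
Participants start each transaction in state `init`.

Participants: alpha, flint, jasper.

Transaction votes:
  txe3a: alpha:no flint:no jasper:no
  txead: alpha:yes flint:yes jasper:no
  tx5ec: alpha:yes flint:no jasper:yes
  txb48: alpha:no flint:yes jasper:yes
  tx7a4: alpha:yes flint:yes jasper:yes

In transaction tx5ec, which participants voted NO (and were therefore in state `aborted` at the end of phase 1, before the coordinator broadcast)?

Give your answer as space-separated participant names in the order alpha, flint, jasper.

Txn tx5ec phase 1: alpha yes -> prepared; flint no -> aborted; jasper yes -> prepared

Answer: flint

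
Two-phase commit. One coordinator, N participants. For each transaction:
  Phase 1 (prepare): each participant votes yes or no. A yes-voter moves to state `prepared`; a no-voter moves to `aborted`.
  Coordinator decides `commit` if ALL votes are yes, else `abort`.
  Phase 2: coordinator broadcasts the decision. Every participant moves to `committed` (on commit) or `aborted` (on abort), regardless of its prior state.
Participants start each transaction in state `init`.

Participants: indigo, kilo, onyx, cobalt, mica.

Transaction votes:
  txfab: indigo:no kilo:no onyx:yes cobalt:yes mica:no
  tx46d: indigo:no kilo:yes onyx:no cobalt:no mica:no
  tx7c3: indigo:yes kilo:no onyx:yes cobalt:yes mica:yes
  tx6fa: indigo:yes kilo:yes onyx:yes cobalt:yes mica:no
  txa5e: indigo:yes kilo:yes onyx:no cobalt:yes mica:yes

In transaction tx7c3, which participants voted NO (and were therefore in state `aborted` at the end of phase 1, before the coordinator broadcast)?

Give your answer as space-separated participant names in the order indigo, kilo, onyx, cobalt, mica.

Answer: kilo

Derivation:
Txn tx7c3 phase 1: indigo yes -> prepared; kilo no -> aborted; onyx yes -> prepared; cobalt yes -> prepared; mica yes -> prepared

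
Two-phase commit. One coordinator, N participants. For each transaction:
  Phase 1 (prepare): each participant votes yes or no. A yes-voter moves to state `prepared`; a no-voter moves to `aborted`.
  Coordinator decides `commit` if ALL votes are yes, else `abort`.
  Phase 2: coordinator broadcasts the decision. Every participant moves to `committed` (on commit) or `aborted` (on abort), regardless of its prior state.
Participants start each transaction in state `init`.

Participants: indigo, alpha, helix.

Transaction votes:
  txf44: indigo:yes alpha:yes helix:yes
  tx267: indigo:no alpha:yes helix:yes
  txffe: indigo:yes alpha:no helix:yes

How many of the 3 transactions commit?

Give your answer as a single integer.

Answer: 1

Derivation:
txf44: all yes -> commit (commits=1)
tx267: no from indigo -> abort (commits=1)
txffe: no from alpha -> abort (commits=1)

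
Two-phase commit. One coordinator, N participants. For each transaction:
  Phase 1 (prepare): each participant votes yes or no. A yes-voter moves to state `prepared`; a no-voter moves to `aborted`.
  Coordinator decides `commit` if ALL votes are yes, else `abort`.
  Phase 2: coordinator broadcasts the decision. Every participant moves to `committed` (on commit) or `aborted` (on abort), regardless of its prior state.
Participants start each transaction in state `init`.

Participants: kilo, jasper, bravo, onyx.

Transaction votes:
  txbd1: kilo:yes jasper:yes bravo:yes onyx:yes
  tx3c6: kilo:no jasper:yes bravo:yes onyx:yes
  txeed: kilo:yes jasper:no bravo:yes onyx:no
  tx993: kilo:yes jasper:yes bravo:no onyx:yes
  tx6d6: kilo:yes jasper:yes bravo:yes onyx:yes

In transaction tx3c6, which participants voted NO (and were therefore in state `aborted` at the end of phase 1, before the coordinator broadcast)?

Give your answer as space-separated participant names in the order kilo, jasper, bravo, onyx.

Txn tx3c6 phase 1: kilo no -> aborted; jasper yes -> prepared; bravo yes -> prepared; onyx yes -> prepared

Answer: kilo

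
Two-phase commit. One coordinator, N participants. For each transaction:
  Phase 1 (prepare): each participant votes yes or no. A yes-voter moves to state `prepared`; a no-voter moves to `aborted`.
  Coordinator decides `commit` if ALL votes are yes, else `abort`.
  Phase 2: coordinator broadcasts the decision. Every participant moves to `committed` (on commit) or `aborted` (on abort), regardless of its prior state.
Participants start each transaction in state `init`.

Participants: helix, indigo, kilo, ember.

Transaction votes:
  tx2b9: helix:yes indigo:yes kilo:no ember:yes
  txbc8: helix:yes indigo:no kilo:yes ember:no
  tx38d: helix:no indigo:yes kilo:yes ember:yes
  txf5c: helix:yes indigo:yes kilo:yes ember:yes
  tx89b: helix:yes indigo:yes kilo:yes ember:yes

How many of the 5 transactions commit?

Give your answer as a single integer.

Answer: 2

Derivation:
tx2b9: no from kilo -> abort (commits=0)
txbc8: no from indigo, ember -> abort (commits=0)
tx38d: no from helix -> abort (commits=0)
txf5c: all yes -> commit (commits=1)
tx89b: all yes -> commit (commits=2)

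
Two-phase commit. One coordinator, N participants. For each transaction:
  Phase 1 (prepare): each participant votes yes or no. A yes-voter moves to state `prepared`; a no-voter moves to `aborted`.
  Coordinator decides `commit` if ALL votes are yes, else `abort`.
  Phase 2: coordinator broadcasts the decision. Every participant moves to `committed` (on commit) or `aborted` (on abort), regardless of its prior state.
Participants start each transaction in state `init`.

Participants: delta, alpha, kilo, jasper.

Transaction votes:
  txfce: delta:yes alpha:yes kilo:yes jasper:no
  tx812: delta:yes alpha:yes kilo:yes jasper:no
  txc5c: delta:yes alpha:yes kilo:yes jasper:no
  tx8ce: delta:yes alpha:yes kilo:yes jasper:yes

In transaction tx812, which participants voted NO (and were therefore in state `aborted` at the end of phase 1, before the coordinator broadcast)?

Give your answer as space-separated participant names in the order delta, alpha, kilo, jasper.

Answer: jasper

Derivation:
Txn tx812 phase 1: delta yes -> prepared; alpha yes -> prepared; kilo yes -> prepared; jasper no -> aborted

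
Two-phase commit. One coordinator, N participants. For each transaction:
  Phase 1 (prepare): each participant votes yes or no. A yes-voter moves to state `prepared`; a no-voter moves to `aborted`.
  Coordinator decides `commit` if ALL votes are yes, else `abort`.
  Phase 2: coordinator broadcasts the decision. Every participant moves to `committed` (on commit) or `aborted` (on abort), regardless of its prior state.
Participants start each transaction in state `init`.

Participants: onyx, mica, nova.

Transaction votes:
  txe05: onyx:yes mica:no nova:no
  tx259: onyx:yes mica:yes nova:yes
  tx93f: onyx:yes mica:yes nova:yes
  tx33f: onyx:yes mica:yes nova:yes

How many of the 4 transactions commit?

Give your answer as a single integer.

txe05: no from mica, nova -> abort (commits=0)
tx259: all yes -> commit (commits=1)
tx93f: all yes -> commit (commits=2)
tx33f: all yes -> commit (commits=3)

Answer: 3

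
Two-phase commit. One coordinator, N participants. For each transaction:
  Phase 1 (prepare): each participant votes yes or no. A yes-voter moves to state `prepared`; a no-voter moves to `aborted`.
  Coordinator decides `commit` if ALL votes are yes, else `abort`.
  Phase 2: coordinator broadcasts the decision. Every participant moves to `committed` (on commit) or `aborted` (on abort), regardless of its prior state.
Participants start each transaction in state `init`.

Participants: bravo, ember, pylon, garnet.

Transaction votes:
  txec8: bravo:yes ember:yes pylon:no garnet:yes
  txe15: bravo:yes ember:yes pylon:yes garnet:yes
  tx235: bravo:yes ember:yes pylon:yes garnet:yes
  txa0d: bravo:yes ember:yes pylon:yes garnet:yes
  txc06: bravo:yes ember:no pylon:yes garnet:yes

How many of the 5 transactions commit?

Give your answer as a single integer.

txec8: no from pylon -> abort (commits=0)
txe15: all yes -> commit (commits=1)
tx235: all yes -> commit (commits=2)
txa0d: all yes -> commit (commits=3)
txc06: no from ember -> abort (commits=3)

Answer: 3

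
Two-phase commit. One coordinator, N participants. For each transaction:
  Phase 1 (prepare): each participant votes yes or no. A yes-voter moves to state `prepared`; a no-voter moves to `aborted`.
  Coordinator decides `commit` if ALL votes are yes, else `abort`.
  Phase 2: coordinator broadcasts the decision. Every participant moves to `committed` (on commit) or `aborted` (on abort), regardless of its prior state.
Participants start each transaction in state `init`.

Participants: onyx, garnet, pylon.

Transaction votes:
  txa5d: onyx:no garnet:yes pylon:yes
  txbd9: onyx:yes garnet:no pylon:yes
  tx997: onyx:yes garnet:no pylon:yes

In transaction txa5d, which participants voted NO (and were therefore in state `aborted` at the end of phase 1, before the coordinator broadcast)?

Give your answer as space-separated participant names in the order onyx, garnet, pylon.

Answer: onyx

Derivation:
Txn txa5d phase 1: onyx no -> aborted; garnet yes -> prepared; pylon yes -> prepared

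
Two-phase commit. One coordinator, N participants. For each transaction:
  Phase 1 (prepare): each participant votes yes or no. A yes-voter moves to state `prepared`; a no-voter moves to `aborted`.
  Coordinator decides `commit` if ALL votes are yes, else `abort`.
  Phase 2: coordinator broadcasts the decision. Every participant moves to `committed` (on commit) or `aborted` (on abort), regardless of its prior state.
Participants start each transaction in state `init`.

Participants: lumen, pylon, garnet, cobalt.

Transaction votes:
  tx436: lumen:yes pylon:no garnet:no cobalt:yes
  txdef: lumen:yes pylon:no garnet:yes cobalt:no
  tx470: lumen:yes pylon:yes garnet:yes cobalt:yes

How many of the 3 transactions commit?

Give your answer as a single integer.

tx436: no from pylon, garnet -> abort (commits=0)
txdef: no from pylon, cobalt -> abort (commits=0)
tx470: all yes -> commit (commits=1)

Answer: 1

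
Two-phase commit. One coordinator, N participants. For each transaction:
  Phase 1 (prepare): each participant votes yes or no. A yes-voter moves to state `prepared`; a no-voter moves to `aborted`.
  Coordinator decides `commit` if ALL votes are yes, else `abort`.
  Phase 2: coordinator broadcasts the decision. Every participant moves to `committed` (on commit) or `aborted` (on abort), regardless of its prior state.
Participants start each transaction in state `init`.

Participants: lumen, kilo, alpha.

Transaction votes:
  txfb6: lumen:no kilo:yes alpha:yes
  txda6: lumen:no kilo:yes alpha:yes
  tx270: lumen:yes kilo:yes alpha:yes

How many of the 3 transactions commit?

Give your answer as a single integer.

Answer: 1

Derivation:
txfb6: no from lumen -> abort (commits=0)
txda6: no from lumen -> abort (commits=0)
tx270: all yes -> commit (commits=1)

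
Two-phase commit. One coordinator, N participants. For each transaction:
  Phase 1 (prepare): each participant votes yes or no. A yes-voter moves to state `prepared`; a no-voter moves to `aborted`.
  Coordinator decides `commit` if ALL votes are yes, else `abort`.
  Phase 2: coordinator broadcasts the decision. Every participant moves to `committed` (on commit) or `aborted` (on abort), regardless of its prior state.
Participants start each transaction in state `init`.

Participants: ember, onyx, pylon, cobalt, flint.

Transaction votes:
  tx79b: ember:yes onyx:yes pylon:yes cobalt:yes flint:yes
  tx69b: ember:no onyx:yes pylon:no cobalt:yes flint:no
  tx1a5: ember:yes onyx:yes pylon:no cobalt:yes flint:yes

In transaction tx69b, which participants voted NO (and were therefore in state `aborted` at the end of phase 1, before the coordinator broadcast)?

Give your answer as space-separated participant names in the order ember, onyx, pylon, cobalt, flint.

Txn tx69b phase 1: ember no -> aborted; onyx yes -> prepared; pylon no -> aborted; cobalt yes -> prepared; flint no -> aborted

Answer: ember pylon flint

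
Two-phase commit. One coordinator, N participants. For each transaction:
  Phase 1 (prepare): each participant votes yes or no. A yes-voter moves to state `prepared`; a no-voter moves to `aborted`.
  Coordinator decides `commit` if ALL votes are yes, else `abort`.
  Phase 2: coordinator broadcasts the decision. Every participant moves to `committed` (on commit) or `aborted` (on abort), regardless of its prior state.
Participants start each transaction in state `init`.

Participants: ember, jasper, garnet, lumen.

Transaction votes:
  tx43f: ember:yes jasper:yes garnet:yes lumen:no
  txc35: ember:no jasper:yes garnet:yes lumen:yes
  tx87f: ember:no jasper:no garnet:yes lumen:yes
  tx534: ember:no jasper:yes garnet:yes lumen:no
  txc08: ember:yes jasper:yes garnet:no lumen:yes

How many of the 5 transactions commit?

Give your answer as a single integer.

Answer: 0

Derivation:
tx43f: no from lumen -> abort (commits=0)
txc35: no from ember -> abort (commits=0)
tx87f: no from ember, jasper -> abort (commits=0)
tx534: no from ember, lumen -> abort (commits=0)
txc08: no from garnet -> abort (commits=0)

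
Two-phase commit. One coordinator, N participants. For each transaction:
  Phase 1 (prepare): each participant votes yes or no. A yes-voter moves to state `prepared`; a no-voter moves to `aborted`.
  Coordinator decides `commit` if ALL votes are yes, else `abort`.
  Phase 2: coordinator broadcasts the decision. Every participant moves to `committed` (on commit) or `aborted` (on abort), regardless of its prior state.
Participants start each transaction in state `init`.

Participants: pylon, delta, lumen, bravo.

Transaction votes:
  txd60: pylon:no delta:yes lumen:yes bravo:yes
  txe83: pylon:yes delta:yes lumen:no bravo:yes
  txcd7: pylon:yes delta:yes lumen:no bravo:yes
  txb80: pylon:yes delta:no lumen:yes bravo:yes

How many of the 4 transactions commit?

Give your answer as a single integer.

txd60: no from pylon -> abort (commits=0)
txe83: no from lumen -> abort (commits=0)
txcd7: no from lumen -> abort (commits=0)
txb80: no from delta -> abort (commits=0)

Answer: 0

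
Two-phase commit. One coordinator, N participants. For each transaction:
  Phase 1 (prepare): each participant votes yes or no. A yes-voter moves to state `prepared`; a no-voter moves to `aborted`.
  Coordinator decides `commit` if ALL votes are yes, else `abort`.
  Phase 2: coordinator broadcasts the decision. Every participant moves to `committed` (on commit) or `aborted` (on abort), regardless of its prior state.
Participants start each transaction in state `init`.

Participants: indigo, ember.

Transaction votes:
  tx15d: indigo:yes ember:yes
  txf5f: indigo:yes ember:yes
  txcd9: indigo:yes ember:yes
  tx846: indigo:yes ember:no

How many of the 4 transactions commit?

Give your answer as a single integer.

Answer: 3

Derivation:
tx15d: all yes -> commit (commits=1)
txf5f: all yes -> commit (commits=2)
txcd9: all yes -> commit (commits=3)
tx846: no from ember -> abort (commits=3)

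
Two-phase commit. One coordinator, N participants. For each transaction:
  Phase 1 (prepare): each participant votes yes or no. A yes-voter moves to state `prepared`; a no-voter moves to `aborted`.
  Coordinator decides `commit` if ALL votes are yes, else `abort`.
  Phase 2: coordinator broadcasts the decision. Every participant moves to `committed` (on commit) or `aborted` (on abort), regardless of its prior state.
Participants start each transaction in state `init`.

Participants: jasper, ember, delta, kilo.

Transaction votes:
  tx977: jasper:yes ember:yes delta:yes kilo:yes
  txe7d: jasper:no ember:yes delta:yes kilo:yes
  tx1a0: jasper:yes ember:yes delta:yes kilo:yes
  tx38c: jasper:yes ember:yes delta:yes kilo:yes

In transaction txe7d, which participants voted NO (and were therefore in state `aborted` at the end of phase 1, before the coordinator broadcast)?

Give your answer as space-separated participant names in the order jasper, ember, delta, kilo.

Txn txe7d phase 1: jasper no -> aborted; ember yes -> prepared; delta yes -> prepared; kilo yes -> prepared

Answer: jasper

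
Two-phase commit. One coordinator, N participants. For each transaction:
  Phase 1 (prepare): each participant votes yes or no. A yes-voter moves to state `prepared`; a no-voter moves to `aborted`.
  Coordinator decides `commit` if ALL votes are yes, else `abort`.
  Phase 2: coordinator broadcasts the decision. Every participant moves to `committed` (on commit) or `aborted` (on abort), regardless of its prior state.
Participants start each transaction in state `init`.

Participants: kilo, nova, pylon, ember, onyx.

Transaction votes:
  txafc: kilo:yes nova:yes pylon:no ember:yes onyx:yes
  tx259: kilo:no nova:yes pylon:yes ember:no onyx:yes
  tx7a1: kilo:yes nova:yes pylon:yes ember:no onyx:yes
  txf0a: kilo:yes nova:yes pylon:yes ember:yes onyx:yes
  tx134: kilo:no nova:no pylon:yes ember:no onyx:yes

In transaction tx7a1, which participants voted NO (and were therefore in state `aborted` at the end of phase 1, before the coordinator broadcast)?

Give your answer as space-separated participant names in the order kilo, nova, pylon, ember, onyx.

Txn tx7a1 phase 1: kilo yes -> prepared; nova yes -> prepared; pylon yes -> prepared; ember no -> aborted; onyx yes -> prepared

Answer: ember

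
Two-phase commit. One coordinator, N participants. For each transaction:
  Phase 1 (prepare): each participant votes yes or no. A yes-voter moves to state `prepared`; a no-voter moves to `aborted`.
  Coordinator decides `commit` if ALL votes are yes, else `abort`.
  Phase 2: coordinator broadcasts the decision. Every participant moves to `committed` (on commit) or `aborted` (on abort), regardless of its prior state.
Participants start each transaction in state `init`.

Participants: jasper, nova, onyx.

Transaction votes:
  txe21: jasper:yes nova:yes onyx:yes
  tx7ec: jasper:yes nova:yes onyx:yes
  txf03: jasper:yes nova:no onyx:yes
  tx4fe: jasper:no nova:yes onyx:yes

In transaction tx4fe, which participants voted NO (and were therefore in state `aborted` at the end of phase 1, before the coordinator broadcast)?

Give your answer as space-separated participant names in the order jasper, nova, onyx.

Txn tx4fe phase 1: jasper no -> aborted; nova yes -> prepared; onyx yes -> prepared

Answer: jasper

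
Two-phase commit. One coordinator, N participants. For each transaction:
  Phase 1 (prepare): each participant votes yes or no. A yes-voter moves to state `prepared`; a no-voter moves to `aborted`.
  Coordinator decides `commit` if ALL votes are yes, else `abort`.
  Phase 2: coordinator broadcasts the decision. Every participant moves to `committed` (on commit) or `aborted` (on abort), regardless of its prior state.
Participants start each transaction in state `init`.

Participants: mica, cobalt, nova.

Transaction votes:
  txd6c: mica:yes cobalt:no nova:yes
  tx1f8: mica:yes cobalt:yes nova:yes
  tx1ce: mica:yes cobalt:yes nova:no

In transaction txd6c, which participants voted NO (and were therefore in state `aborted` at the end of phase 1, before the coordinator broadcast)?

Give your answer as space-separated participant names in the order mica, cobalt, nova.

Answer: cobalt

Derivation:
Txn txd6c phase 1: mica yes -> prepared; cobalt no -> aborted; nova yes -> prepared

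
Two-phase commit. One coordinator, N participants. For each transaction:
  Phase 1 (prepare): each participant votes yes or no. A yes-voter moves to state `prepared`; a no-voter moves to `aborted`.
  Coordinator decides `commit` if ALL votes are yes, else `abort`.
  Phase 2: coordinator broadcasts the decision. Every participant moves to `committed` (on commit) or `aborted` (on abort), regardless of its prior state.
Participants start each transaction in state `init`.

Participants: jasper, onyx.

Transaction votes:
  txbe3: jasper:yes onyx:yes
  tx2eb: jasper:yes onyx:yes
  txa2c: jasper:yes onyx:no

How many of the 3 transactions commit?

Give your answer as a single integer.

Answer: 2

Derivation:
txbe3: all yes -> commit (commits=1)
tx2eb: all yes -> commit (commits=2)
txa2c: no from onyx -> abort (commits=2)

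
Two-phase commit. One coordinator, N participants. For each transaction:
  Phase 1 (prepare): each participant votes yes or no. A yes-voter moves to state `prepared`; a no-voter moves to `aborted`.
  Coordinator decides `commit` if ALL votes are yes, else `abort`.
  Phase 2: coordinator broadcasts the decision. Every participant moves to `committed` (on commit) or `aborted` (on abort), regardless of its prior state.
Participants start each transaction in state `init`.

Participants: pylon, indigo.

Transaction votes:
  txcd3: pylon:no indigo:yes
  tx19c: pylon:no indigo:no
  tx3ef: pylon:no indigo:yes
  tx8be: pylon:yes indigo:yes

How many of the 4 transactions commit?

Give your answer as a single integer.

txcd3: no from pylon -> abort (commits=0)
tx19c: no from pylon, indigo -> abort (commits=0)
tx3ef: no from pylon -> abort (commits=0)
tx8be: all yes -> commit (commits=1)

Answer: 1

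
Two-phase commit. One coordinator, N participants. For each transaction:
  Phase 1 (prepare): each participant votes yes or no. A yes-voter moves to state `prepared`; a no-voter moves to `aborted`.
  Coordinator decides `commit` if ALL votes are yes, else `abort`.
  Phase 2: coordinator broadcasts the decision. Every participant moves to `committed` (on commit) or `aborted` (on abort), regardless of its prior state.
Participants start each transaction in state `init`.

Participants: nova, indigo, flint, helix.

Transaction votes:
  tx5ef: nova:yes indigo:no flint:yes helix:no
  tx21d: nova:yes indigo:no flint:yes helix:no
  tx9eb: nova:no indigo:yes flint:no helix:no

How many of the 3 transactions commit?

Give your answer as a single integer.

Answer: 0

Derivation:
tx5ef: no from indigo, helix -> abort (commits=0)
tx21d: no from indigo, helix -> abort (commits=0)
tx9eb: no from nova, flint, helix -> abort (commits=0)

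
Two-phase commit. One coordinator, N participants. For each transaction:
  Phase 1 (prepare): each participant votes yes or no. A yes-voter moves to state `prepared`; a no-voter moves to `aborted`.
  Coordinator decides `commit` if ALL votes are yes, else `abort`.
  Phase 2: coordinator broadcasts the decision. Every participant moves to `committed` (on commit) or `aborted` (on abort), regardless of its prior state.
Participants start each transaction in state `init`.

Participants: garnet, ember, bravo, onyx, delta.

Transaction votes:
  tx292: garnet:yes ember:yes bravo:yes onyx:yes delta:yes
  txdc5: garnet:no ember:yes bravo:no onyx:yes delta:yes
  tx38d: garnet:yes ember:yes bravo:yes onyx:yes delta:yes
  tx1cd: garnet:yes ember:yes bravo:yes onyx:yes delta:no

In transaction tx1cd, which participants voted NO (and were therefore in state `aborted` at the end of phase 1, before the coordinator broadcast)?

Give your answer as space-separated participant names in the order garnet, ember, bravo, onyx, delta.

Answer: delta

Derivation:
Txn tx1cd phase 1: garnet yes -> prepared; ember yes -> prepared; bravo yes -> prepared; onyx yes -> prepared; delta no -> aborted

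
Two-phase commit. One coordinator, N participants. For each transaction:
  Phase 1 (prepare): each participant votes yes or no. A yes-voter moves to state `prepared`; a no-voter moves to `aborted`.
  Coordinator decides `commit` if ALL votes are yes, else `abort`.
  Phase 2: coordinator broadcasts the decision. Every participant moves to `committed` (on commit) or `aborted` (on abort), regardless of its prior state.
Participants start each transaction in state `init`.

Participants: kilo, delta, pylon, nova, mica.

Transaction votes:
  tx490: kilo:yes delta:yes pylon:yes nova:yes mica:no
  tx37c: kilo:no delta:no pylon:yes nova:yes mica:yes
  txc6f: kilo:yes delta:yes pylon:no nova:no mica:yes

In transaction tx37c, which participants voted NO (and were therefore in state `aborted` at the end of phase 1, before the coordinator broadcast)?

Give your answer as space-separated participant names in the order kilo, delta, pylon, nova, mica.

Txn tx37c phase 1: kilo no -> aborted; delta no -> aborted; pylon yes -> prepared; nova yes -> prepared; mica yes -> prepared

Answer: kilo delta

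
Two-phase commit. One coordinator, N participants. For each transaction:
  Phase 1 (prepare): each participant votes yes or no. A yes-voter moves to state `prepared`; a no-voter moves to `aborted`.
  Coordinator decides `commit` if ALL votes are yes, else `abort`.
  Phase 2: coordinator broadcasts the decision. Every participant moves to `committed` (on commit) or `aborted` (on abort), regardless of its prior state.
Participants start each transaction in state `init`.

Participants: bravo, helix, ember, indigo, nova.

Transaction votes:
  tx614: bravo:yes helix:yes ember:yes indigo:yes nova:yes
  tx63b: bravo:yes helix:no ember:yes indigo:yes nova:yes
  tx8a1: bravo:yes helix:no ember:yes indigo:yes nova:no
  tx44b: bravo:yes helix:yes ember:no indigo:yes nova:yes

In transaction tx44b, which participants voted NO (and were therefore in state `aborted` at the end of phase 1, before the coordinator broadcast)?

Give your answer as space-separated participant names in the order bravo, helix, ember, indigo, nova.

Answer: ember

Derivation:
Txn tx44b phase 1: bravo yes -> prepared; helix yes -> prepared; ember no -> aborted; indigo yes -> prepared; nova yes -> prepared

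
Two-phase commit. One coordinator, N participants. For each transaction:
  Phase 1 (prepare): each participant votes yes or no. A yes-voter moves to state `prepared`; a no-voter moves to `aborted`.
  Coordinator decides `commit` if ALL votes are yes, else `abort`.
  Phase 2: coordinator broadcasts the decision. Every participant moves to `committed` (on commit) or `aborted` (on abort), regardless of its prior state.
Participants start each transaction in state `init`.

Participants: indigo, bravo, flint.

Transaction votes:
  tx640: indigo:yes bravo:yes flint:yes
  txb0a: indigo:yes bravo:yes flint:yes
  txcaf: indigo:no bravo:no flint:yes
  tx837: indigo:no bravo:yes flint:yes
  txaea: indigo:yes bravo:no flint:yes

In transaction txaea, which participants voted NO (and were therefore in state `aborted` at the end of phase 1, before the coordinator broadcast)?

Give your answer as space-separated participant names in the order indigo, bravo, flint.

Txn txaea phase 1: indigo yes -> prepared; bravo no -> aborted; flint yes -> prepared

Answer: bravo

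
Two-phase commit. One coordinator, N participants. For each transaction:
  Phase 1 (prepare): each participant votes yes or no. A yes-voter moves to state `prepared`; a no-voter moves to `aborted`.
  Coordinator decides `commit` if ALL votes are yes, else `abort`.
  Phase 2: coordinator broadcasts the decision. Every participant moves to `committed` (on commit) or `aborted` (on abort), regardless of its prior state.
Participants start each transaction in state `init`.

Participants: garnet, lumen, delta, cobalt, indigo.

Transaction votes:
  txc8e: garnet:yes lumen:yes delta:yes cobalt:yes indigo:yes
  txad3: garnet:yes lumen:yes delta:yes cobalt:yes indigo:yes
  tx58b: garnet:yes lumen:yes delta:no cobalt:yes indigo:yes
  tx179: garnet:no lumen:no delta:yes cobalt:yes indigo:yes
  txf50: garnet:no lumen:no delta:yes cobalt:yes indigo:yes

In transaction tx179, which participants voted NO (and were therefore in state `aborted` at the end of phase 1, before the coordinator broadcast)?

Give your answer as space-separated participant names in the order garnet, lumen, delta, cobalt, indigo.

Answer: garnet lumen

Derivation:
Txn tx179 phase 1: garnet no -> aborted; lumen no -> aborted; delta yes -> prepared; cobalt yes -> prepared; indigo yes -> prepared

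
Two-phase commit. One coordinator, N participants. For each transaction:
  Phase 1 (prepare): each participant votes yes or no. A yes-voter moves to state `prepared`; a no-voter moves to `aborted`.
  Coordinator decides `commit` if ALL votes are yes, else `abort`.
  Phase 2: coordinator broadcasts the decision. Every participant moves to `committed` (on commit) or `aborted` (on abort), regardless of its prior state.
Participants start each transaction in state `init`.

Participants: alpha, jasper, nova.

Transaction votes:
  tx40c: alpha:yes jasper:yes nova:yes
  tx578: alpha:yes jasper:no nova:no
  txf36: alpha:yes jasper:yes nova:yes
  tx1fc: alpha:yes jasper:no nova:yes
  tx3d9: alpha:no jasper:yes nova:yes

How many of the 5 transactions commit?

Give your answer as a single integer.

Answer: 2

Derivation:
tx40c: all yes -> commit (commits=1)
tx578: no from jasper, nova -> abort (commits=1)
txf36: all yes -> commit (commits=2)
tx1fc: no from jasper -> abort (commits=2)
tx3d9: no from alpha -> abort (commits=2)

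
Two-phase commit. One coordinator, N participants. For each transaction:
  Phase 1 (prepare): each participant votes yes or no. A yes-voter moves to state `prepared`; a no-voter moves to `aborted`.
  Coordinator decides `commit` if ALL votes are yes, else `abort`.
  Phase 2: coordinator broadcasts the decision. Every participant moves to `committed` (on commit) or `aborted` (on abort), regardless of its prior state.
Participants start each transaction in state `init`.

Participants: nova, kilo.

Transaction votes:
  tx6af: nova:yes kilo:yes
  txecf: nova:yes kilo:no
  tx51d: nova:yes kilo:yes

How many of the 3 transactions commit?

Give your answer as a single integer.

tx6af: all yes -> commit (commits=1)
txecf: no from kilo -> abort (commits=1)
tx51d: all yes -> commit (commits=2)

Answer: 2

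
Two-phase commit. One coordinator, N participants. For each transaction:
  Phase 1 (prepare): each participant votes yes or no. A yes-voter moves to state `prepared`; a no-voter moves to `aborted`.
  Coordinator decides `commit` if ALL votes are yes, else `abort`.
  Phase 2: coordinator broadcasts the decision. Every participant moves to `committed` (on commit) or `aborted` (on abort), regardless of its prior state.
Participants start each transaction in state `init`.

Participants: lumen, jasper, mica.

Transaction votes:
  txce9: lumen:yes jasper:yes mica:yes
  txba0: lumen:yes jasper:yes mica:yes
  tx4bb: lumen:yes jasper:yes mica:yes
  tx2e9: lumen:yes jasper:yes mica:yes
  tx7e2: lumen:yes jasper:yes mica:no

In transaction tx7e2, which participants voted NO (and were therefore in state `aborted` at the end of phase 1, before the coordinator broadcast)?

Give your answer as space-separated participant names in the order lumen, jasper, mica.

Answer: mica

Derivation:
Txn tx7e2 phase 1: lumen yes -> prepared; jasper yes -> prepared; mica no -> aborted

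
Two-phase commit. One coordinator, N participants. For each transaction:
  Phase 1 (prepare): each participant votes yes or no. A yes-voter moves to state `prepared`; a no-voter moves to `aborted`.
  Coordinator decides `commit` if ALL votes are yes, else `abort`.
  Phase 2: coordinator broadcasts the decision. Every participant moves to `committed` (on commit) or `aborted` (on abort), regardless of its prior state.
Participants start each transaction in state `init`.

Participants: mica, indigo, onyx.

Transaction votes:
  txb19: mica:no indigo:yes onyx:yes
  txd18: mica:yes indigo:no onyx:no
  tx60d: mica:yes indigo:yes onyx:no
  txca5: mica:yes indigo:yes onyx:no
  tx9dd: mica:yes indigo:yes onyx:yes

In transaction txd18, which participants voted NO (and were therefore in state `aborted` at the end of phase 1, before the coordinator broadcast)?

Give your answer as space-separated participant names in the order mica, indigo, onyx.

Answer: indigo onyx

Derivation:
Txn txd18 phase 1: mica yes -> prepared; indigo no -> aborted; onyx no -> aborted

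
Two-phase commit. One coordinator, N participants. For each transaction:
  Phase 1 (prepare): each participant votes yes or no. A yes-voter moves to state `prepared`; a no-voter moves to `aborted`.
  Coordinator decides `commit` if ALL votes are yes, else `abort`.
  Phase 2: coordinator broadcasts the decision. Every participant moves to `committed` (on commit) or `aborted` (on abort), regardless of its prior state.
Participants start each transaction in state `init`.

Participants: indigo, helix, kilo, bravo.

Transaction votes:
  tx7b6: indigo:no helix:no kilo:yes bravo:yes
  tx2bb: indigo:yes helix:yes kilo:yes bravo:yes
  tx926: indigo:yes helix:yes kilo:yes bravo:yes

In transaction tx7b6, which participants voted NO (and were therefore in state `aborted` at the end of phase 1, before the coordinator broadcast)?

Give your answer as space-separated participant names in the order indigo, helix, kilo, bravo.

Txn tx7b6 phase 1: indigo no -> aborted; helix no -> aborted; kilo yes -> prepared; bravo yes -> prepared

Answer: indigo helix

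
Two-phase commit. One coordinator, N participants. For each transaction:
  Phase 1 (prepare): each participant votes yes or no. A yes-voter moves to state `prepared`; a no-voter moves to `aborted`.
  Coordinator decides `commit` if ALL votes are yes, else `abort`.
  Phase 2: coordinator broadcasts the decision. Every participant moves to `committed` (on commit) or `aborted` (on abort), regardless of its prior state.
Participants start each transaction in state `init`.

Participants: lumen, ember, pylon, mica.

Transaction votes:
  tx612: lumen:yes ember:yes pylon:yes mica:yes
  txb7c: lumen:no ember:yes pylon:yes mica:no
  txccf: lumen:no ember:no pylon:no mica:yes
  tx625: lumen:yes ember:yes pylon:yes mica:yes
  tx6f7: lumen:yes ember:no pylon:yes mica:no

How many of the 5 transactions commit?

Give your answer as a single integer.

tx612: all yes -> commit (commits=1)
txb7c: no from lumen, mica -> abort (commits=1)
txccf: no from lumen, ember, pylon -> abort (commits=1)
tx625: all yes -> commit (commits=2)
tx6f7: no from ember, mica -> abort (commits=2)

Answer: 2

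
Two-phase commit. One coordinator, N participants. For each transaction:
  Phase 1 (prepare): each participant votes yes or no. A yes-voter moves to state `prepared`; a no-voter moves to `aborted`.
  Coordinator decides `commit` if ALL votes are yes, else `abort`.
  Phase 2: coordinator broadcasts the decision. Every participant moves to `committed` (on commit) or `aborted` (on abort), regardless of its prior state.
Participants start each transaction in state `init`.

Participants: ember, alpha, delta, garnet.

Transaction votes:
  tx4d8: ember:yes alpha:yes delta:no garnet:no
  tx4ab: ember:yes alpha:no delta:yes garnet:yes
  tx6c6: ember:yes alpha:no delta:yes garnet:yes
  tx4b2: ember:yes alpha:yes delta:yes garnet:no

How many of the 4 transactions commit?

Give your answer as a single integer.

tx4d8: no from delta, garnet -> abort (commits=0)
tx4ab: no from alpha -> abort (commits=0)
tx6c6: no from alpha -> abort (commits=0)
tx4b2: no from garnet -> abort (commits=0)

Answer: 0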